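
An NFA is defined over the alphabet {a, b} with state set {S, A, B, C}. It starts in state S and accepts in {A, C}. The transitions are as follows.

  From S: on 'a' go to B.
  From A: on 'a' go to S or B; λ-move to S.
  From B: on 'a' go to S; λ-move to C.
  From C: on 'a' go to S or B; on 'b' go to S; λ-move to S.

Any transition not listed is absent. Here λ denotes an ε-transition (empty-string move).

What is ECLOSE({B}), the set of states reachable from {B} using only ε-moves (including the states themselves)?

Begin with {B}.
ε-move B → C; add C.
ε-move C → S; add S.

{S, B, C}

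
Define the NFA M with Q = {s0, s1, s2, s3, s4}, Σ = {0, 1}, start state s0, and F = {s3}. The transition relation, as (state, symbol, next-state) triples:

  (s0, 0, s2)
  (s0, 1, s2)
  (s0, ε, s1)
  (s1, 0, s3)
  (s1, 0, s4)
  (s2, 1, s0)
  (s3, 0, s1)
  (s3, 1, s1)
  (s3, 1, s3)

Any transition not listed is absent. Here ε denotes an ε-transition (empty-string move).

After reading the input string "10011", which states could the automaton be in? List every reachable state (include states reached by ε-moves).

Start: ε-closure({s0}) = {s0, s1}.
Read '1': s0→{s2}, s1→∅; now {s2}.
Read '0': s2→∅; now ∅.
The set is empty and remains empty for the remaining 3 symbols.

∅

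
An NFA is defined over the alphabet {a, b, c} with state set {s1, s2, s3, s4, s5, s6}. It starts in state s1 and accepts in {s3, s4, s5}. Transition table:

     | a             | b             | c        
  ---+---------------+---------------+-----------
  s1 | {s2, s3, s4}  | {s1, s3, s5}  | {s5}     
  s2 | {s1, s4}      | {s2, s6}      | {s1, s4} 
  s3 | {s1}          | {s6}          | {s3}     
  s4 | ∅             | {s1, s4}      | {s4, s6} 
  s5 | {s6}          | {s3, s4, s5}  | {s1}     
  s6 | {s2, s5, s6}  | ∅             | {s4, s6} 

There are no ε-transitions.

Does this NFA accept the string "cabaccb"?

No

Start in {s1}.
Read 'c': s1→{s5}; now {s5}.
Read 'a': s5→{s6}; now {s6}.
Read 'b': s6→∅; now ∅.
The set is empty and remains empty for the remaining 4 symbols.
The final set ∅ contains no accepting state.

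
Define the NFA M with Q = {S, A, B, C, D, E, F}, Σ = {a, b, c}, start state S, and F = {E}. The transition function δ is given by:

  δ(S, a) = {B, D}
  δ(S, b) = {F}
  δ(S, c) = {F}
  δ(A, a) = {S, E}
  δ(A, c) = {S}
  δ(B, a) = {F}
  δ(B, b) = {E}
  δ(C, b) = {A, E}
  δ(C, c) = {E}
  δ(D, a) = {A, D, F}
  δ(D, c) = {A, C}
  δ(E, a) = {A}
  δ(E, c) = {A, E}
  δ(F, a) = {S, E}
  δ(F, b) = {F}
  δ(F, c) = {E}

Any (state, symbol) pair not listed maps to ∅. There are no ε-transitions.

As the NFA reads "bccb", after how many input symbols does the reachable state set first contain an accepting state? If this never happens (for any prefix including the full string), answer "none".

2

Start in {S}.
Read 'b': S→{F}; now {F}.
Read 'c': F→{E}; now {E}.
None of the earlier sets intersect F, but {E} does.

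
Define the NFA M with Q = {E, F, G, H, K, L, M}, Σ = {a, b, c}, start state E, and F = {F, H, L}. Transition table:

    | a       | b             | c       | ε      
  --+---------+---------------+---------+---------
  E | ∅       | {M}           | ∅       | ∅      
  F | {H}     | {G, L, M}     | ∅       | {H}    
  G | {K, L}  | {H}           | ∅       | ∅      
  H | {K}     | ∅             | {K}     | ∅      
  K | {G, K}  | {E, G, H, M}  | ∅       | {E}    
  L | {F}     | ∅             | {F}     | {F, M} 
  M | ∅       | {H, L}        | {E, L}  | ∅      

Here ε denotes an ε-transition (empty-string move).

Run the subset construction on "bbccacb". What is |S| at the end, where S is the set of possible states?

4

Start in {E}.
Read 'b': E→{M}; now {M}.
Read 'b': M→{H, L}; union {H, L}; ε-closure = {F, H, L, M}.
Read 'c': F→∅, H→{K}, L→{F}, M→{E, L}; union {E, F, K, L}; ε-closure = {E, F, H, K, L, M}.
Read 'c': E→∅, F→∅, H→{K}, K→∅, L→{F}, M→{E, L}; union {E, F, K, L}; ε-closure = {E, F, H, K, L, M}.
Read 'a': E→∅, F→{H}, H→{K}, K→{G, K}, L→{F}, M→∅; union {F, G, H, K}; ε-closure = {E, F, G, H, K}.
Read 'c': E→∅, F→∅, G→∅, H→{K}, K→∅; union {K}; ε-closure = {E, K}.
Read 'b': E→{M}, K→{E, G, H, M}; now {E, G, H, M}.
That set has 4 states.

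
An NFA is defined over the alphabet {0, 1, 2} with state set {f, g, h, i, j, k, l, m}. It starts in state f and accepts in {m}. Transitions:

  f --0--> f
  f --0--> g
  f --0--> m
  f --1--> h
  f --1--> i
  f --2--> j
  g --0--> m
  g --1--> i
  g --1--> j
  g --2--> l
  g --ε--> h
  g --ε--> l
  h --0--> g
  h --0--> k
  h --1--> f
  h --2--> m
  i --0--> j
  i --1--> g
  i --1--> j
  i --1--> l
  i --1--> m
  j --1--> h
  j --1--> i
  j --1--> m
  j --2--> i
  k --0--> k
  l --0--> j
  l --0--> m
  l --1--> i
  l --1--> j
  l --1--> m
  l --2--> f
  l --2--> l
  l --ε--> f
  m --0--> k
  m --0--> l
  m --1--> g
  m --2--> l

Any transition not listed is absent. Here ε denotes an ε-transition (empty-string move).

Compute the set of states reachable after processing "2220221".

∅

Start in {f}.
Read '2': {f} → {j}.
Read '2': {j} → {i}.
Read '2': {i} → ∅.
The set is empty and remains empty for the remaining 4 symbols.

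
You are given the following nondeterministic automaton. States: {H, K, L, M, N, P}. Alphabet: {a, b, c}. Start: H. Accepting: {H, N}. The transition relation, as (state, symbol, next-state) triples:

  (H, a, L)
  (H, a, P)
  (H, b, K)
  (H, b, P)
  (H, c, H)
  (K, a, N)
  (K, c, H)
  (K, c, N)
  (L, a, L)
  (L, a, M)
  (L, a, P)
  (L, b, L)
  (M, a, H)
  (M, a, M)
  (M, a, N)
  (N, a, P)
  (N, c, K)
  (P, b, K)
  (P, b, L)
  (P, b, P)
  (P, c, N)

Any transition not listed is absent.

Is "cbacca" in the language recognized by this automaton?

No

Start in {H}.
Read 'c': {H} → {H}.
Read 'b': {H} → {K, P}.
Read 'a': {K, P} → {N}.
Read 'c': {N} → {K}.
Read 'c': {K} → {H, N}.
Read 'a': {H, N} → {L, P}.
The final set {L, P} contains no accepting state.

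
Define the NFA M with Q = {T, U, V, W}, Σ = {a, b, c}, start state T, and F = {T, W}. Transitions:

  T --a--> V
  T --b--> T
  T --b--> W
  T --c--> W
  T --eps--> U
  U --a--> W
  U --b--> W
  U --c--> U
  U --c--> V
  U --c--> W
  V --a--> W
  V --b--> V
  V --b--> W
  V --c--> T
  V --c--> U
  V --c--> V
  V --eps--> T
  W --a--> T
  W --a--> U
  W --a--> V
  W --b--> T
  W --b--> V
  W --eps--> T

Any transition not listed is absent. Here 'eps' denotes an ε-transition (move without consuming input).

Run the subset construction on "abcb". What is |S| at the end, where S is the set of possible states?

4

Start: ε-closure({T}) = {T, U}.
Read 'a': {T, U} → {T, U, V, W}.
Read 'b': {T, U, V, W} → {T, U, V, W}.
Read 'c': {T, U, V, W} → {T, U, V, W}.
Read 'b': {T, U, V, W} → {T, U, V, W}.
That set has 4 states.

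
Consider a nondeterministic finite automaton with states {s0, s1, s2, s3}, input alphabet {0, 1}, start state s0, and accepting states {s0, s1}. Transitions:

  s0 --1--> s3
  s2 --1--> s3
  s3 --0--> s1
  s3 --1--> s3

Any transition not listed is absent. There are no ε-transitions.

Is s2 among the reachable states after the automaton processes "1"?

Start in {s0}.
Read '1': s0→{s3}; now {s3}.
State s2 is not in {s3}.

No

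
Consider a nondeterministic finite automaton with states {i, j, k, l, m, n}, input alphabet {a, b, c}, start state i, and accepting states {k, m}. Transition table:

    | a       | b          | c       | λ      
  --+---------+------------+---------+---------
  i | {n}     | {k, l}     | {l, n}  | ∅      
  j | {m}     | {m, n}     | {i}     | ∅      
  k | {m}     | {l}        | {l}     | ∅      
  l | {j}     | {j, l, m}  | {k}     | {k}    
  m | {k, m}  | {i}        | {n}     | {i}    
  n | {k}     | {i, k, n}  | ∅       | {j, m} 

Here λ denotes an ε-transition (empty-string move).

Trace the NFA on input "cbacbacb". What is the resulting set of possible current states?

{i, j, k, l, m, n}

Start in {i}.
Read 'c': {i} → {i, j, k, l, m, n}.
Read 'b': {i, j, k, l, m, n} → {i, j, k, l, m, n}.
Read 'a': {i, j, k, l, m, n} → {i, j, k, m, n}.
Read 'c': {i, j, k, m, n} → {i, j, k, l, m, n}.
Read 'b': {i, j, k, l, m, n} → {i, j, k, l, m, n}.
Read 'a': {i, j, k, l, m, n} → {i, j, k, m, n}.
Read 'c': {i, j, k, m, n} → {i, j, k, l, m, n}.
Read 'b': {i, j, k, l, m, n} → {i, j, k, l, m, n}.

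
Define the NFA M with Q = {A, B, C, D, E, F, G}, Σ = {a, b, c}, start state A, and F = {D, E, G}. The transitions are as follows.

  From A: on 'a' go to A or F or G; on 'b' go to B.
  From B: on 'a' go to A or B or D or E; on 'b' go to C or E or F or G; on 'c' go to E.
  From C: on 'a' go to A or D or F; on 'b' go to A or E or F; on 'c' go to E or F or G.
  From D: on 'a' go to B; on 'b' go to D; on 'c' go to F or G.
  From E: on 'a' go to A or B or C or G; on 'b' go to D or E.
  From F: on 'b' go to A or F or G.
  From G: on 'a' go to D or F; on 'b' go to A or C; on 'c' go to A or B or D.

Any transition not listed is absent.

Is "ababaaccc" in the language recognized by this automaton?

Start in {A}.
Read 'a': A→{A, F, G}; now {A, F, G}.
Read 'b': A→{B}, F→{A, F, G}, G→{A, C}; now {A, B, C, F, G}.
Read 'a': A→{A, F, G}, B→{A, B, D, E}, C→{A, D, F}, F→∅, G→{D, F}; now {A, B, D, E, F, G}.
Read 'b': A→{B}, B→{C, E, F, G}, D→{D}, E→{D, E}, F→{A, F, G}, G→{A, C}; now {A, B, C, D, E, F, G}.
Read 'a': A→{A, F, G}, B→{A, B, D, E}, C→{A, D, F}, D→{B}, E→{A, B, C, G}, F→∅, G→{D, F}; now {A, B, C, D, E, F, G}.
Read 'a': A→{A, F, G}, B→{A, B, D, E}, C→{A, D, F}, D→{B}, E→{A, B, C, G}, F→∅, G→{D, F}; now {A, B, C, D, E, F, G}.
Read 'c': A→∅, B→{E}, C→{E, F, G}, D→{F, G}, E→∅, F→∅, G→{A, B, D}; now {A, B, D, E, F, G}.
Read 'c': A→∅, B→{E}, D→{F, G}, E→∅, F→∅, G→{A, B, D}; now {A, B, D, E, F, G}.
Read 'c': A→∅, B→{E}, D→{F, G}, E→∅, F→∅, G→{A, B, D}; now {A, B, D, E, F, G}.
The final set {A, B, D, E, F, G} contains the accepting states D, E, G.

Yes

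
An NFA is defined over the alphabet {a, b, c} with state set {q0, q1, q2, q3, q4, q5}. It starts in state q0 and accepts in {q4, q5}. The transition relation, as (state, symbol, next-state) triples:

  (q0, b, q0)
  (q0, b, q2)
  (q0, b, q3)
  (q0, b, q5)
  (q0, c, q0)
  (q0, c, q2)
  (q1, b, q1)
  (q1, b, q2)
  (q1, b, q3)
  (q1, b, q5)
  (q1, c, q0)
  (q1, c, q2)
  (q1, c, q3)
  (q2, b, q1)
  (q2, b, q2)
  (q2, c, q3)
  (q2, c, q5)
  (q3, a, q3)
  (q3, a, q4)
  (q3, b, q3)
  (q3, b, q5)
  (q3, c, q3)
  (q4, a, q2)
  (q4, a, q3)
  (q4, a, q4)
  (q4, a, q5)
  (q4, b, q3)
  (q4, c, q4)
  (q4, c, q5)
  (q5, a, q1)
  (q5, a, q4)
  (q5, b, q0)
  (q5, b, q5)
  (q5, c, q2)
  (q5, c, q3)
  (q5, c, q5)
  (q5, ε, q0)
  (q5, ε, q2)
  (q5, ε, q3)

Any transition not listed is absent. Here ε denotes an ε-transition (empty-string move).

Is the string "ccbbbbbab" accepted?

Yes

Start in {q0}.
Read 'c': {q0} → {q0, q2}.
Read 'c': {q0, q2} → {q0, q2, q3, q5}.
Read 'b': {q0, q2, q3, q5} → {q0, q1, q2, q3, q5}.
Read 'b': {q0, q1, q2, q3, q5} → {q0, q1, q2, q3, q5}.
Read 'b': {q0, q1, q2, q3, q5} → {q0, q1, q2, q3, q5}.
Read 'b': {q0, q1, q2, q3, q5} → {q0, q1, q2, q3, q5}.
Read 'b': {q0, q1, q2, q3, q5} → {q0, q1, q2, q3, q5}.
Read 'a': {q0, q1, q2, q3, q5} → {q1, q3, q4}.
Read 'b': {q1, q3, q4} → {q0, q1, q2, q3, q5}.
The final set {q0, q1, q2, q3, q5} contains the accepting state q5.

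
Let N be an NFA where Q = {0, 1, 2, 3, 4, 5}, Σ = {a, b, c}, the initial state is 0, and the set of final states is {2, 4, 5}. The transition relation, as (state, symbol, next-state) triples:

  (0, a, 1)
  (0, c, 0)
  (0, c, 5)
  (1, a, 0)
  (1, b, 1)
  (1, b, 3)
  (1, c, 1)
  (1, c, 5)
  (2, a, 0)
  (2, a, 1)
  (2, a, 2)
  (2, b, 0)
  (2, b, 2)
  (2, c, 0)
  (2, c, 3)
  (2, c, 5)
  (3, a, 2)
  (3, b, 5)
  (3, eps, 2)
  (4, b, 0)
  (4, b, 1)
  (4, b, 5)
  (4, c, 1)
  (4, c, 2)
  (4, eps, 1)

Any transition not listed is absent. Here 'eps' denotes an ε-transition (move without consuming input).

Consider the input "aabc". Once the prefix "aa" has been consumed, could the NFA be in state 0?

Yes

Start in {0}.
Read 'a': 0→{1}; now {1}.
Read 'a': 1→{0}; now {0}.
State 0 is in {0}.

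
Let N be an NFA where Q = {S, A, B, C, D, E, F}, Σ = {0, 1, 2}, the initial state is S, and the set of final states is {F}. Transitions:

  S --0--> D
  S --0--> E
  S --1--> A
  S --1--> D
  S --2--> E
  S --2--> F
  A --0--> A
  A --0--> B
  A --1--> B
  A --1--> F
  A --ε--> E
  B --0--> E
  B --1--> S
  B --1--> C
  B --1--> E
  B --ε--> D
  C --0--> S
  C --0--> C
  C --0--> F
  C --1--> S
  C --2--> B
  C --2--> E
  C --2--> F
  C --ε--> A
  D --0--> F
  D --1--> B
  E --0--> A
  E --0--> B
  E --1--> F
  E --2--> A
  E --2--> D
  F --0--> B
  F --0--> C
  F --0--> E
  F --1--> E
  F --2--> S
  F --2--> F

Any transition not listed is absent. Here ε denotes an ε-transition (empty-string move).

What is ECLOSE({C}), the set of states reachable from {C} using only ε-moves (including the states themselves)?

{A, C, E}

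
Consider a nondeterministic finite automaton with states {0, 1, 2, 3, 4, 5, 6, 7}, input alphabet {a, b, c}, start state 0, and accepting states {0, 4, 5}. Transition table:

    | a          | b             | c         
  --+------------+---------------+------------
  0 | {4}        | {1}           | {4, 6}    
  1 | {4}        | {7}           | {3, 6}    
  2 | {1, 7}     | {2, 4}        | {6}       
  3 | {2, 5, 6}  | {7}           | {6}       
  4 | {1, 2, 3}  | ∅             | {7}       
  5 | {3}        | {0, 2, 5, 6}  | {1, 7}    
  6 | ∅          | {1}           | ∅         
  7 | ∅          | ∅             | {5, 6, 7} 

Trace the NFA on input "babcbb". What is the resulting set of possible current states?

∅

Start in {0}.
Read 'b': 0→{1}; now {1}.
Read 'a': 1→{4}; now {4}.
Read 'b': 4→∅; now ∅.
The set is empty and remains empty for the remaining 3 symbols.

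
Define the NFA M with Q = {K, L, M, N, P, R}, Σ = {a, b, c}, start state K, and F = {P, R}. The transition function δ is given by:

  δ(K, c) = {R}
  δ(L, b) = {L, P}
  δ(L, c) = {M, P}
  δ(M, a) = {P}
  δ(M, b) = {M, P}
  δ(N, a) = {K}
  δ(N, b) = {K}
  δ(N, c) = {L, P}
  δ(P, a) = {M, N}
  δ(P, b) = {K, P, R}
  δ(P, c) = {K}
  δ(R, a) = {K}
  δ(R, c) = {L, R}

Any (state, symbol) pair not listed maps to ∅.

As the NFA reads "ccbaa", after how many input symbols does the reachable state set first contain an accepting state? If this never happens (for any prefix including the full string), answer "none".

Start in {K}.
Read 'c': K→{R}; now {R}.
None of the earlier sets intersect F, but {R} does.

1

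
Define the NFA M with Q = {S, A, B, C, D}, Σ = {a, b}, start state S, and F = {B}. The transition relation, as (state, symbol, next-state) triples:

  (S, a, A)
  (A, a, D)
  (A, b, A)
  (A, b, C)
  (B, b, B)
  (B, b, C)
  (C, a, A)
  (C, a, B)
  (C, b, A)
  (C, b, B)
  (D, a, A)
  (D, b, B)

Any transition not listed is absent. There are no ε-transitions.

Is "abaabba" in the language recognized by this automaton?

Yes

Start in {S}.
Read 'a': S→{A}; now {A}.
Read 'b': A→{A, C}; now {A, C}.
Read 'a': A→{D}, C→{A, B}; now {A, B, D}.
Read 'a': A→{D}, B→∅, D→{A}; now {A, D}.
Read 'b': A→{A, C}, D→{B}; now {A, B, C}.
Read 'b': A→{A, C}, B→{B, C}, C→{A, B}; now {A, B, C}.
Read 'a': A→{D}, B→∅, C→{A, B}; now {A, B, D}.
The final set {A, B, D} contains the accepting state B.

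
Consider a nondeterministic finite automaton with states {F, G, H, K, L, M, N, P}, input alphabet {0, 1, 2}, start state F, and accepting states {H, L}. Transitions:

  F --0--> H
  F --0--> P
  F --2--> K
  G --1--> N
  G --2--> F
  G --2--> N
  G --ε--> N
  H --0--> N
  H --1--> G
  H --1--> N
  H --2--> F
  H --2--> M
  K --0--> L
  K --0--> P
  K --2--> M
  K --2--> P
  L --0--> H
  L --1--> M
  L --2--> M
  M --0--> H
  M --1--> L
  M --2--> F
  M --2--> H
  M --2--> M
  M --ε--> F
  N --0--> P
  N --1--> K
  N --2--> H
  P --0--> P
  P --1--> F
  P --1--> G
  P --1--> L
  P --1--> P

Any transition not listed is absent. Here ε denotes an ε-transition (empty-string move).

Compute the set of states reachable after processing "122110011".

Start in {F}.
Read '1': F→∅; now ∅.
The set is empty and remains empty for the remaining 8 symbols.

∅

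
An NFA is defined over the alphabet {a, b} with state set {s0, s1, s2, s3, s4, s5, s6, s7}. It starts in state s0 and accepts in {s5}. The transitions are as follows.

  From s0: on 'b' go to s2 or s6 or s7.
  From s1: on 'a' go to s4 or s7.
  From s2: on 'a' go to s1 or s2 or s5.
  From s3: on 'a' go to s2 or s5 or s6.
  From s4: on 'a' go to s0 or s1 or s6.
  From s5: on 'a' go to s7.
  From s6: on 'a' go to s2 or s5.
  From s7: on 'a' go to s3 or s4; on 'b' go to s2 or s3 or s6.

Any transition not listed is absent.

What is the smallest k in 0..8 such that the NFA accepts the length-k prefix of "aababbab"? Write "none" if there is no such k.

none

Start in {s0}.
Read 'a': {s0} → ∅.
The set is empty and remains empty for the remaining 7 symbols.
No reachable set along the way intersects F.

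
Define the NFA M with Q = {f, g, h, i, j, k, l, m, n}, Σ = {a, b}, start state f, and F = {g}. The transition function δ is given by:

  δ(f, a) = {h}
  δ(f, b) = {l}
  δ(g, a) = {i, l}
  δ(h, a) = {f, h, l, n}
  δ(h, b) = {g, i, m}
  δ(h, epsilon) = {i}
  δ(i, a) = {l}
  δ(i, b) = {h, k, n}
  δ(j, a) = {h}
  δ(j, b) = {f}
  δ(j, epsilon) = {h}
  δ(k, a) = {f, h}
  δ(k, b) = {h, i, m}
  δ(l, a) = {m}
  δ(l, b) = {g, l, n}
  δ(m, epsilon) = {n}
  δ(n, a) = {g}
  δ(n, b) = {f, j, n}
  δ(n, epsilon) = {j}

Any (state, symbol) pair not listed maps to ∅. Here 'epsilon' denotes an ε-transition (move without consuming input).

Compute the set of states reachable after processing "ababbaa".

{f, g, h, i, j, l, m, n}

Start in {f}.
Read 'a': f→{h}; union {h}; ε-closure = {h, i}.
Read 'b': h→{g, i, m}, i→{h, k, n}; union {g, h, i, k, m, n}; ε-closure = {g, h, i, j, k, m, n}.
Read 'a': g→{i, l}, h→{f, h, l, n}, i→{l}, j→{h}, k→{f, h}, m→∅, n→{g}; union {f, g, h, i, l, n}; ε-closure = {f, g, h, i, j, l, n}.
Read 'b': f→{l}, g→∅, h→{g, i, m}, i→{h, k, n}, j→{f}, l→{g, l, n}, n→{f, j, n}; now {f, g, h, i, j, k, l, m, n}.
Read 'b': f→{l}, g→∅, h→{g, i, m}, i→{h, k, n}, j→{f}, k→{h, i, m}, l→{g, l, n}, m→∅, n→{f, j, n}; now {f, g, h, i, j, k, l, m, n}.
Read 'a': f→{h}, g→{i, l}, h→{f, h, l, n}, i→{l}, j→{h}, k→{f, h}, l→{m}, m→∅, n→{g}; union {f, g, h, i, l, m, n}; ε-closure = {f, g, h, i, j, l, m, n}.
Read 'a': f→{h}, g→{i, l}, h→{f, h, l, n}, i→{l}, j→{h}, l→{m}, m→∅, n→{g}; union {f, g, h, i, l, m, n}; ε-closure = {f, g, h, i, j, l, m, n}.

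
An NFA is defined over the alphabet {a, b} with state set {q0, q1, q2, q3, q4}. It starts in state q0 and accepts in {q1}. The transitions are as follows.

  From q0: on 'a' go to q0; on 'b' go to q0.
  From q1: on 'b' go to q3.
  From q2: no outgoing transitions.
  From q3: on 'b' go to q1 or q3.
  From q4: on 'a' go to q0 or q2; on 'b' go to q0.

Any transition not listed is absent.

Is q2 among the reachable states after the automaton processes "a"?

No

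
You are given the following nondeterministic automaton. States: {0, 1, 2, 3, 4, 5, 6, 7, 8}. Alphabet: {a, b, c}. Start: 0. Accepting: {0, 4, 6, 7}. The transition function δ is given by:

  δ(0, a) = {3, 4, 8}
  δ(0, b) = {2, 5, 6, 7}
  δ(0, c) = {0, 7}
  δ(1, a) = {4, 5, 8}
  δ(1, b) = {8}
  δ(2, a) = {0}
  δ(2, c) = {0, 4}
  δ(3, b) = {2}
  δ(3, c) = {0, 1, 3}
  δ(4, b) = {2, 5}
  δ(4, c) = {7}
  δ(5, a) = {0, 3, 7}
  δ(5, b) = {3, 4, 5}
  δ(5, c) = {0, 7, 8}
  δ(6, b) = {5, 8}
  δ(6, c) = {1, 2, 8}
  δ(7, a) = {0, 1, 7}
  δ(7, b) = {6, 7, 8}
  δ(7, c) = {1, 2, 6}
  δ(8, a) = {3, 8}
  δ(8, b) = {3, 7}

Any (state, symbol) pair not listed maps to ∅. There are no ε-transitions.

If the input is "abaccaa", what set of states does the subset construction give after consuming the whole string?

{0, 1, 3, 4, 5, 7, 8}

Start in {0}.
Read 'a': {0} → {3, 4, 8}.
Read 'b': {3, 4, 8} → {2, 3, 5, 7}.
Read 'a': {2, 3, 5, 7} → {0, 1, 3, 7}.
Read 'c': {0, 1, 3, 7} → {0, 1, 2, 3, 6, 7}.
Read 'c': {0, 1, 2, 3, 6, 7} → {0, 1, 2, 3, 4, 6, 7, 8}.
Read 'a': {0, 1, 2, 3, 4, 6, 7, 8} → {0, 1, 3, 4, 5, 7, 8}.
Read 'a': {0, 1, 3, 4, 5, 7, 8} → {0, 1, 3, 4, 5, 7, 8}.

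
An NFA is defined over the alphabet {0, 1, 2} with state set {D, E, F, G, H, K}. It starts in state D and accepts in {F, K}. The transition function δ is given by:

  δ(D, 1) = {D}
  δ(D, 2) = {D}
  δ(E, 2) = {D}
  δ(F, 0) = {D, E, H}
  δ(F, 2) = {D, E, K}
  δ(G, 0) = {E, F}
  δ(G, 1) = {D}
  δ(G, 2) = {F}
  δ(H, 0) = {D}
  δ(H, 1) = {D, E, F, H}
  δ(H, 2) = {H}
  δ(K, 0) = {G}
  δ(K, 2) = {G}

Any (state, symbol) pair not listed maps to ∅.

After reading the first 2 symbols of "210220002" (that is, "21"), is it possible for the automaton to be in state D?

Start in {D}.
Read '2': D→{D}; now {D}.
Read '1': D→{D}; now {D}.
State D is in {D}.

Yes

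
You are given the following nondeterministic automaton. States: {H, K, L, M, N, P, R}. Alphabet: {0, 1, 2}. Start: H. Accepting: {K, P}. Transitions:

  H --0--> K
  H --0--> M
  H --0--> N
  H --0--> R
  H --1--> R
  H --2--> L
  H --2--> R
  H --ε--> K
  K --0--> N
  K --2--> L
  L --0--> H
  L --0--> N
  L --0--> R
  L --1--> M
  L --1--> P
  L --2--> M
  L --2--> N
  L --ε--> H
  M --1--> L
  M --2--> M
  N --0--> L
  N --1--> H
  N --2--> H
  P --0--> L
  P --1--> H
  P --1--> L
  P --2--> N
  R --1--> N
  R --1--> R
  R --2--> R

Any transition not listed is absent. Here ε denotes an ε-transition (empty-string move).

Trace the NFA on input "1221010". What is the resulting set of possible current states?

{H, K, L}

Start: ε-closure({H}) = {H, K}.
Read '1': {H, K} → {R}.
Read '2': {R} → {R}.
Read '2': {R} → {R}.
Read '1': {R} → {N, R}.
Read '0': {N, R} → {H, K, L}.
Read '1': {H, K, L} → {M, P, R}.
Read '0': {M, P, R} → {H, K, L}.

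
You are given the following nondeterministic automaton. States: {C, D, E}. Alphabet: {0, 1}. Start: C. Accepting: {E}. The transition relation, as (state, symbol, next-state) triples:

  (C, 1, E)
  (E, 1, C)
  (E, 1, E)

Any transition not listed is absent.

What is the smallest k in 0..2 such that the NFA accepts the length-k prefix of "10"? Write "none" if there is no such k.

1

Start in {C}.
Read '1': C→{E}; now {E}.
None of the earlier sets intersect F, but {E} does.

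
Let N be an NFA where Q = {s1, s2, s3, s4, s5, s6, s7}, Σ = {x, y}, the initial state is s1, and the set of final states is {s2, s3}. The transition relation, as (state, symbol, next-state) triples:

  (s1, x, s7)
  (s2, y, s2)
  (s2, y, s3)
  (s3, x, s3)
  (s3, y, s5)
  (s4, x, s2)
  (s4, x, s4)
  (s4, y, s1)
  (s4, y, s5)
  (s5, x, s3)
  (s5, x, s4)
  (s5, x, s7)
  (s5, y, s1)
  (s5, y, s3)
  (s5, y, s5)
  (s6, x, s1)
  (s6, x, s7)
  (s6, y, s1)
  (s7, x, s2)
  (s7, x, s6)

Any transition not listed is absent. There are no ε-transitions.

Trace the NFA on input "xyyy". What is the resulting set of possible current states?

∅

Start in {s1}.
Read 'x': s1→{s7}; now {s7}.
Read 'y': s7→∅; now ∅.
The set is empty and remains empty for the remaining 2 symbols.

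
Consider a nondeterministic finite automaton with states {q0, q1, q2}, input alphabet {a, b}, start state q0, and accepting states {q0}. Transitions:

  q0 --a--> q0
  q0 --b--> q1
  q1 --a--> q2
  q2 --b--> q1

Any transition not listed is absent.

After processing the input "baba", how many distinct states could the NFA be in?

Start in {q0}.
Read 'b': q0→{q1}; now {q1}.
Read 'a': q1→{q2}; now {q2}.
Read 'b': q2→{q1}; now {q1}.
Read 'a': q1→{q2}; now {q2}.
That set has 1 state.

1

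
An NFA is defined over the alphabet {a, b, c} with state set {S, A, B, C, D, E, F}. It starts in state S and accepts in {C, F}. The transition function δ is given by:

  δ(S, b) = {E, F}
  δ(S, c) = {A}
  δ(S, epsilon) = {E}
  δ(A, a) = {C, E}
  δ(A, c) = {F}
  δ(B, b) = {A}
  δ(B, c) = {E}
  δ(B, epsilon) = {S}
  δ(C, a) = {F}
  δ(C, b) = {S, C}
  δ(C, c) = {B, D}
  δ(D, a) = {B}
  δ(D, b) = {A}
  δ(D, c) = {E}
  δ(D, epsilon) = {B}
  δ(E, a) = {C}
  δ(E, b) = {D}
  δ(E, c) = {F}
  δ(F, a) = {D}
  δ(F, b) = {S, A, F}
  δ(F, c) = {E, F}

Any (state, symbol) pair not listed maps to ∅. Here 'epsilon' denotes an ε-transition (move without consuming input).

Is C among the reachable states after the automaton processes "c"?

No

Start: ε-closure({S}) = {S, E}.
Read 'c': S→{A}, E→{F}; now {A, F}.
State C is not in {A, F}.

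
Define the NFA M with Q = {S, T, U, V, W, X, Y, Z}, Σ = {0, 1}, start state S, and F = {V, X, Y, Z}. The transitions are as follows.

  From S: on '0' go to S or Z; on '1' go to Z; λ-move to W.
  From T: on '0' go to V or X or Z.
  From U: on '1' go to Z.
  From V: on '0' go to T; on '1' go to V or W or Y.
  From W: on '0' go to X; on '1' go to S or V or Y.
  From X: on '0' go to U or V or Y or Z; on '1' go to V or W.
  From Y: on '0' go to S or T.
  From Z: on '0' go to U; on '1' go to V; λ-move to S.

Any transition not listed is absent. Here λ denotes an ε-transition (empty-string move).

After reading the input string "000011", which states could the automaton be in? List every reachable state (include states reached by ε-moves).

{S, V, W, Y, Z}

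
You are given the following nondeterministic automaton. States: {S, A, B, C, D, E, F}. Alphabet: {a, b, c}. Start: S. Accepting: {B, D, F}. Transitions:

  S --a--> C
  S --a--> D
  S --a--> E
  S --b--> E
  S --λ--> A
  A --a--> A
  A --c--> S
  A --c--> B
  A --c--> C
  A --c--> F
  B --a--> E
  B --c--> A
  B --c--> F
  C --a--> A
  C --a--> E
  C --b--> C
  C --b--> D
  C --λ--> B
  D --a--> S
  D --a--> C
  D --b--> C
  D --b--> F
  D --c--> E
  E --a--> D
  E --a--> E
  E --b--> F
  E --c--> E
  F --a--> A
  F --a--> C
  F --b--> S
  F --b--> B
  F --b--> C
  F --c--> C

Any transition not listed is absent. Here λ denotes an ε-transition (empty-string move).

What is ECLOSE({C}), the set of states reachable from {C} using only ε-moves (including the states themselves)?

{B, C}

Begin with {C}.
ε-move C → B; add B.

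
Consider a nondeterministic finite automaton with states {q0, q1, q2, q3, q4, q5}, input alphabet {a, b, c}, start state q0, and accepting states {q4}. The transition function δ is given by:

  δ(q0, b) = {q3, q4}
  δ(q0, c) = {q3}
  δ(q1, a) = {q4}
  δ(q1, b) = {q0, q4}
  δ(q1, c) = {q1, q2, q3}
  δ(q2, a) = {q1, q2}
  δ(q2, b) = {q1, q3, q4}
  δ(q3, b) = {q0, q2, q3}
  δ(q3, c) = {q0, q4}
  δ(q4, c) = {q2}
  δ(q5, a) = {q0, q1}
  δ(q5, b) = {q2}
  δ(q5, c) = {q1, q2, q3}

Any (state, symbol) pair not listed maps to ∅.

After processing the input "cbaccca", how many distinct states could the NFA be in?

Start in {q0}.
Read 'c': q0→{q3}; now {q3}.
Read 'b': q3→{q0, q2, q3}; now {q0, q2, q3}.
Read 'a': q0→∅, q2→{q1, q2}, q3→∅; now {q1, q2}.
Read 'c': q1→{q1, q2, q3}, q2→∅; now {q1, q2, q3}.
Read 'c': q1→{q1, q2, q3}, q2→∅, q3→{q0, q4}; now {q0, q1, q2, q3, q4}.
Read 'c': q0→{q3}, q1→{q1, q2, q3}, q2→∅, q3→{q0, q4}, q4→{q2}; now {q0, q1, q2, q3, q4}.
Read 'a': q0→∅, q1→{q4}, q2→{q1, q2}, q3→∅, q4→∅; now {q1, q2, q4}.
That set has 3 states.

3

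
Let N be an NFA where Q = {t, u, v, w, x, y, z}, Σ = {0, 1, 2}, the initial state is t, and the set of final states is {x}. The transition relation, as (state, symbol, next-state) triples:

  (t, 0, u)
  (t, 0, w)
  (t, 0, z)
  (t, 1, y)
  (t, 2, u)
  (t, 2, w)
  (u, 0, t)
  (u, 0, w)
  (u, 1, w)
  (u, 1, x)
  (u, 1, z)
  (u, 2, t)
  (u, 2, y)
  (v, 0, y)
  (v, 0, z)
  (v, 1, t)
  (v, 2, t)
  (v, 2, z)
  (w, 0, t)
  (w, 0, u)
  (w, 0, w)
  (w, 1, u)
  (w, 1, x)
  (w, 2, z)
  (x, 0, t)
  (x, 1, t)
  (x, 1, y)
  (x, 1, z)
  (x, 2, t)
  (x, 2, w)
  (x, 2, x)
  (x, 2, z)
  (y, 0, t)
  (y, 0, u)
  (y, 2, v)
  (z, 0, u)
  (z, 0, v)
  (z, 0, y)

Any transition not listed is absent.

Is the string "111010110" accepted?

No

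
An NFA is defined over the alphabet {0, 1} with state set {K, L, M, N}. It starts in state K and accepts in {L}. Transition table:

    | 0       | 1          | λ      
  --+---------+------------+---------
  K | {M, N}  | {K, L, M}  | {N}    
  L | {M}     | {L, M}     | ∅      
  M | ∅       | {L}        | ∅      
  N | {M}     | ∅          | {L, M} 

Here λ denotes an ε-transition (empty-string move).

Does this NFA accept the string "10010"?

No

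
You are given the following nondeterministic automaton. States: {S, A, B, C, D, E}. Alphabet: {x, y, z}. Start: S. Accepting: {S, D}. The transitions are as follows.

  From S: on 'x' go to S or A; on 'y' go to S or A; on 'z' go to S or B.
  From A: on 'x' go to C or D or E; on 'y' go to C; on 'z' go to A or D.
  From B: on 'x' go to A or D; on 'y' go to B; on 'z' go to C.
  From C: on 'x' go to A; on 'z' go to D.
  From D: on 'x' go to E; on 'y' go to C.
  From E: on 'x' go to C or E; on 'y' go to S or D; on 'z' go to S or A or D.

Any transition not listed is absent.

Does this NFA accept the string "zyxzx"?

Yes

Start in {S}.
Read 'z': {S} → {S, B}.
Read 'y': {S, B} → {S, A, B}.
Read 'x': {S, A, B} → {S, A, C, D, E}.
Read 'z': {S, A, C, D, E} → {S, A, B, D}.
Read 'x': {S, A, B, D} → {S, A, C, D, E}.
The final set {S, A, C, D, E} contains the accepting states S, D.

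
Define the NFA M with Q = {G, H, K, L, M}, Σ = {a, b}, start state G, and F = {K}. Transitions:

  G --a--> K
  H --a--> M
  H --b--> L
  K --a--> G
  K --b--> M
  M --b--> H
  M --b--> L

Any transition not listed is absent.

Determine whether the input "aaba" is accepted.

No

Start in {G}.
Read 'a': G→{K}; now {K}.
Read 'a': K→{G}; now {G}.
Read 'b': G→∅; now ∅.
The set is empty and remains empty for the remaining 1 symbol.
The final set ∅ contains no accepting state.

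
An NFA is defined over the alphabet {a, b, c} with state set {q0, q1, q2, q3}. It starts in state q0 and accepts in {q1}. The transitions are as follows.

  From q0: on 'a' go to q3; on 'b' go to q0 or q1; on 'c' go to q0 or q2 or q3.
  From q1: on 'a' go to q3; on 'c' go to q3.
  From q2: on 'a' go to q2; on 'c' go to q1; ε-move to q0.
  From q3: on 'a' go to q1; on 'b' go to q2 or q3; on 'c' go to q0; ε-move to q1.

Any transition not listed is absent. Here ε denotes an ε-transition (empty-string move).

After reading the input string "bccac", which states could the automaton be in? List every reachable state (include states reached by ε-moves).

Start in {q0}.
Read 'b': {q0} → {q0, q1}.
Read 'c': {q0, q1} → {q0, q1, q2, q3}.
Read 'c': {q0, q1, q2, q3} → {q0, q1, q2, q3}.
Read 'a': {q0, q1, q2, q3} → {q0, q1, q2, q3}.
Read 'c': {q0, q1, q2, q3} → {q0, q1, q2, q3}.

{q0, q1, q2, q3}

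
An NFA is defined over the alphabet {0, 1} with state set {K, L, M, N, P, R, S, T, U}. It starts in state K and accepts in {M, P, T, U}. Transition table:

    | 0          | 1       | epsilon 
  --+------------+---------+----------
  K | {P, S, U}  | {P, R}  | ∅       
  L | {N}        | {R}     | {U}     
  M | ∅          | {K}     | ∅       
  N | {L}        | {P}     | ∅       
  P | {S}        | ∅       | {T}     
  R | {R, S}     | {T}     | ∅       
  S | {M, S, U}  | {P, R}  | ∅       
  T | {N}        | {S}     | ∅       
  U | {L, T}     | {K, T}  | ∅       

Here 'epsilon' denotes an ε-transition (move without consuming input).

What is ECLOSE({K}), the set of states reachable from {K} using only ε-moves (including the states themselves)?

Begin with {K}.
No ε-moves leave this set, so the closure equals the set itself.

{K}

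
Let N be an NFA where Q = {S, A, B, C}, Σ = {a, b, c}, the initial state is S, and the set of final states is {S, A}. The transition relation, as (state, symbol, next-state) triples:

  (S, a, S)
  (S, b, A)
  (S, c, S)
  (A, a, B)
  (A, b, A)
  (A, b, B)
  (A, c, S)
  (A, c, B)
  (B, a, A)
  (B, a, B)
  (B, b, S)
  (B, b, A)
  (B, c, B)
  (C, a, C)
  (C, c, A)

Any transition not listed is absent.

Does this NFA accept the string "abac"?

No

Start in {S}.
Read 'a': {S} → {S}.
Read 'b': {S} → {A}.
Read 'a': {A} → {B}.
Read 'c': {B} → {B}.
The final set {B} contains no accepting state.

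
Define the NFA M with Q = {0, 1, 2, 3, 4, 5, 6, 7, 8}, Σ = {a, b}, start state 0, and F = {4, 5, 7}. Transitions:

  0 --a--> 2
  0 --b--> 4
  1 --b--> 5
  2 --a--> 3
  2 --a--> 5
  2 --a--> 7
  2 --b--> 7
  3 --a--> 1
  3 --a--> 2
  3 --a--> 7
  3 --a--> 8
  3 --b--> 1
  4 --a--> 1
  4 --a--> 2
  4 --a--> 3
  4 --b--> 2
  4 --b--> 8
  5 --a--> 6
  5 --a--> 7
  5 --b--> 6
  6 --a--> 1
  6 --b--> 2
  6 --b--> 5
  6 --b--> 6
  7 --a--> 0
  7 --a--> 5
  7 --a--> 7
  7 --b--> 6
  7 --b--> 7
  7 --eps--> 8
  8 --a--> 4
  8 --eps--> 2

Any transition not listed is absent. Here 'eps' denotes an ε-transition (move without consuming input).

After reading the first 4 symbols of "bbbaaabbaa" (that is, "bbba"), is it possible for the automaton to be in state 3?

Start in {0}.
Read 'b': 0→{4}; now {4}.
Read 'b': 4→{2, 8}; now {2, 8}.
Read 'b': 2→{7}, 8→∅; union {7}; ε-closure = {2, 7, 8}.
Read 'a': 2→{3, 5, 7}, 7→{0, 5, 7}, 8→{4}; union {0, 3, 4, 5, 7}; ε-closure = {0, 2, 3, 4, 5, 7, 8}.
State 3 is in {0, 2, 3, 4, 5, 7, 8}.

Yes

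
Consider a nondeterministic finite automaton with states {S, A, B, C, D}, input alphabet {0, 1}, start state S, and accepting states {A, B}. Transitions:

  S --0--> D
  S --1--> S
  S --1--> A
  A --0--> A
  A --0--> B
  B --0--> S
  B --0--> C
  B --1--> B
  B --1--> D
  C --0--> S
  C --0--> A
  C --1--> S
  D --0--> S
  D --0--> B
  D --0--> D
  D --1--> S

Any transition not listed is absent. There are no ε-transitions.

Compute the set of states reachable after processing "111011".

Start in {S}.
Read '1': S→{S, A}; now {S, A}.
Read '1': S→{S, A}, A→∅; now {S, A}.
Read '1': S→{S, A}, A→∅; now {S, A}.
Read '0': S→{D}, A→{A, B}; now {A, B, D}.
Read '1': A→∅, B→{B, D}, D→{S}; now {S, B, D}.
Read '1': S→{S, A}, B→{B, D}, D→{S}; now {S, A, B, D}.

{S, A, B, D}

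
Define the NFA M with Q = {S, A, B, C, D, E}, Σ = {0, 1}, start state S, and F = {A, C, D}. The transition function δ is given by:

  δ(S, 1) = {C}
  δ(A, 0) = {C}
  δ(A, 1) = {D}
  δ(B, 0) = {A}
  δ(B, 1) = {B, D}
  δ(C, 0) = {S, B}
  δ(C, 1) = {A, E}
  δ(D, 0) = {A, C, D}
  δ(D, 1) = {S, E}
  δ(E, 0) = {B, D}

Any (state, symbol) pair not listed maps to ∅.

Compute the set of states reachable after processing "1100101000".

{S, A, B, C, D}

Start in {S}.
Read '1': S→{C}; now {C}.
Read '1': C→{A, E}; now {A, E}.
Read '0': A→{C}, E→{B, D}; now {B, C, D}.
Read '0': B→{A}, C→{S, B}, D→{A, C, D}; now {S, A, B, C, D}.
Read '1': S→{C}, A→{D}, B→{B, D}, C→{A, E}, D→{S, E}; now {S, A, B, C, D, E}.
Read '0': S→∅, A→{C}, B→{A}, C→{S, B}, D→{A, C, D}, E→{B, D}; now {S, A, B, C, D}.
Read '1': S→{C}, A→{D}, B→{B, D}, C→{A, E}, D→{S, E}; now {S, A, B, C, D, E}.
Read '0': S→∅, A→{C}, B→{A}, C→{S, B}, D→{A, C, D}, E→{B, D}; now {S, A, B, C, D}.
Read '0': S→∅, A→{C}, B→{A}, C→{S, B}, D→{A, C, D}; now {S, A, B, C, D}.
Read '0': S→∅, A→{C}, B→{A}, C→{S, B}, D→{A, C, D}; now {S, A, B, C, D}.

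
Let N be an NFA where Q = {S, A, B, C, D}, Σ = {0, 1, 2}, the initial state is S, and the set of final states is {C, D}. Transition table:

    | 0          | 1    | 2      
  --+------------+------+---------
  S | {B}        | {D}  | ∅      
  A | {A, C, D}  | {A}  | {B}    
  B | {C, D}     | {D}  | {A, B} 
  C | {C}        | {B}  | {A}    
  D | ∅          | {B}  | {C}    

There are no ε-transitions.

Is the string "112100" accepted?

Start in {S}.
Read '1': {S} → {D}.
Read '1': {D} → {B}.
Read '2': {B} → {A, B}.
Read '1': {A, B} → {A, D}.
Read '0': {A, D} → {A, C, D}.
Read '0': {A, C, D} → {A, C, D}.
The final set {A, C, D} contains the accepting states C, D.

Yes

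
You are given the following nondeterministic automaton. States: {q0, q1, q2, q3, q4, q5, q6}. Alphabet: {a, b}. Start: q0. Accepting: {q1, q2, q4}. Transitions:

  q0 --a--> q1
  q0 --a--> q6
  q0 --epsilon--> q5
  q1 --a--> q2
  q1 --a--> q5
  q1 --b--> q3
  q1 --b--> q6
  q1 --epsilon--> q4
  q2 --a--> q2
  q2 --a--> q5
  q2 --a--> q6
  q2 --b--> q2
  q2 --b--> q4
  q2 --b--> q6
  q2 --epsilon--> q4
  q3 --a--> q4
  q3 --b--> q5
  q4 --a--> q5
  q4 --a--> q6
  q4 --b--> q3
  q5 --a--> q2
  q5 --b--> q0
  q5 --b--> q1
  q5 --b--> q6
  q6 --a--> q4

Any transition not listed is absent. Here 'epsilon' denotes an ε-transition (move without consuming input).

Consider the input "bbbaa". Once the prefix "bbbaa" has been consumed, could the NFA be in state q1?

Start: ε-closure({q0}) = {q0, q5}.
Read 'b': {q0, q5} → {q0, q1, q4, q5, q6}.
Read 'b': {q0, q1, q4, q5, q6} → {q0, q1, q3, q4, q5, q6}.
Read 'b': {q0, q1, q3, q4, q5, q6} → {q0, q1, q3, q4, q5, q6}.
Read 'a': {q0, q1, q3, q4, q5, q6} → {q1, q2, q4, q5, q6}.
Read 'a': {q1, q2, q4, q5, q6} → {q2, q4, q5, q6}.
State q1 is not in {q2, q4, q5, q6}.

No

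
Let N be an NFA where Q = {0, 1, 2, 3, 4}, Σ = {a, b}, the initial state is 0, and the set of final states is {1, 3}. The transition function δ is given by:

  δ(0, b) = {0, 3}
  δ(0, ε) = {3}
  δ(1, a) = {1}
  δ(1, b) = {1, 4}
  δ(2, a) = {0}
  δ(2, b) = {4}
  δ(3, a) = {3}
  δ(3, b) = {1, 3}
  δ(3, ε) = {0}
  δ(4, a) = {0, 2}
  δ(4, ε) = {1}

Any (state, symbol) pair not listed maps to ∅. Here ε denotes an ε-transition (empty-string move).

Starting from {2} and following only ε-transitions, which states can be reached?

Begin with {2}.
No ε-moves leave this set, so the closure equals the set itself.

{2}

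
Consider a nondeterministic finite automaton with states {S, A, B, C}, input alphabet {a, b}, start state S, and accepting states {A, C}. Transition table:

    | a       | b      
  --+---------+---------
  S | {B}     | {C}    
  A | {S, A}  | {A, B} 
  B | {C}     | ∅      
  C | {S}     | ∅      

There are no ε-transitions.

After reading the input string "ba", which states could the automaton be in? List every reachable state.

Start in {S}.
Read 'b': {S} → {C}.
Read 'a': {C} → {S}.

{S}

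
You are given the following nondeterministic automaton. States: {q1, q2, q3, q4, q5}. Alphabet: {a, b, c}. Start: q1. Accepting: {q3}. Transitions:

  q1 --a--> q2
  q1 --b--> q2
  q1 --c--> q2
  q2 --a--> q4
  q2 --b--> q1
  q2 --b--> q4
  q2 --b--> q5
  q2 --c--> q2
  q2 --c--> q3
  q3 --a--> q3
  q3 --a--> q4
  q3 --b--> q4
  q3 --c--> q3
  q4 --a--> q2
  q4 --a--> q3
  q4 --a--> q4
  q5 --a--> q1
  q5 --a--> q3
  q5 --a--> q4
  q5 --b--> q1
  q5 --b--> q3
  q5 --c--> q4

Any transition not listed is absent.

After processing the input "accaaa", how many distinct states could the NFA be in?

3

Start in {q1}.
Read 'a': q1→{q2}; now {q2}.
Read 'c': q2→{q2, q3}; now {q2, q3}.
Read 'c': q2→{q2, q3}, q3→{q3}; now {q2, q3}.
Read 'a': q2→{q4}, q3→{q3, q4}; now {q3, q4}.
Read 'a': q3→{q3, q4}, q4→{q2, q3, q4}; now {q2, q3, q4}.
Read 'a': q2→{q4}, q3→{q3, q4}, q4→{q2, q3, q4}; now {q2, q3, q4}.
That set has 3 states.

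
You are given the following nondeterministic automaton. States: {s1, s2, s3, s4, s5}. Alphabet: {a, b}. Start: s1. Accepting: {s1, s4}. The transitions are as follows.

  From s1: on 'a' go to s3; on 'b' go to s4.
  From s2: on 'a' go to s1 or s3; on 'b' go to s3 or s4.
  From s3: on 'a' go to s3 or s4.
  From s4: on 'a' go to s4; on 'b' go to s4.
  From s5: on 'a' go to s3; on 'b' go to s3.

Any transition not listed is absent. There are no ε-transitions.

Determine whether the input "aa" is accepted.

Yes

Start in {s1}.
Read 'a': s1→{s3}; now {s3}.
Read 'a': s3→{s3, s4}; now {s3, s4}.
The final set {s3, s4} contains the accepting state s4.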